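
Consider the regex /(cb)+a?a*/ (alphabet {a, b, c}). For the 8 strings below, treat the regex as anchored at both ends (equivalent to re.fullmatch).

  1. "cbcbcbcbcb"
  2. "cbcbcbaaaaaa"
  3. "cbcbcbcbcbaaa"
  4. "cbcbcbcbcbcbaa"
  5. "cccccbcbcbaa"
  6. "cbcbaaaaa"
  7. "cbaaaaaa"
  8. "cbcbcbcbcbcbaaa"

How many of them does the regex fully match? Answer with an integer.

1. "cbcbcbcbcb" → match
2. "cbcbcbaaaaaa" → match
3 → match
4 → match
5. "cccccbcbcbaa" → no match — must start with "cb"
6. "cbcbaaaaa" → match
7. "cbaaaaaa" → match
8 → match
Total matched: 7

7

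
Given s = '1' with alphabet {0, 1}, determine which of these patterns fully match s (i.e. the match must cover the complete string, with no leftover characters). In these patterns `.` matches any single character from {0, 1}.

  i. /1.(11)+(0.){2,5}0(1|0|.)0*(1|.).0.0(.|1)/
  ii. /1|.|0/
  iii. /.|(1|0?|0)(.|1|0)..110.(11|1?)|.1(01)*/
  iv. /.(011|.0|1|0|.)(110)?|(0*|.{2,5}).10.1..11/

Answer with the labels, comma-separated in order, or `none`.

ii, iii

i → no match
ii → match
iii → match
iv → no match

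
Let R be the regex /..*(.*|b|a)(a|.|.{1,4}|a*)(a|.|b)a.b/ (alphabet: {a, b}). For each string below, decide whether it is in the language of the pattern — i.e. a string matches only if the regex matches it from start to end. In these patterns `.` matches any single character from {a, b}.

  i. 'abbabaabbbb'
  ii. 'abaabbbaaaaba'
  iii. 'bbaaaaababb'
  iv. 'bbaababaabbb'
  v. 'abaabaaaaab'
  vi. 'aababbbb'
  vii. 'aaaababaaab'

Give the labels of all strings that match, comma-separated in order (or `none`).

iii, v, vii

i → no match
ii → no match — must end with 'b'
iii → match
iv → no match
v → match
vi → no match
vii → match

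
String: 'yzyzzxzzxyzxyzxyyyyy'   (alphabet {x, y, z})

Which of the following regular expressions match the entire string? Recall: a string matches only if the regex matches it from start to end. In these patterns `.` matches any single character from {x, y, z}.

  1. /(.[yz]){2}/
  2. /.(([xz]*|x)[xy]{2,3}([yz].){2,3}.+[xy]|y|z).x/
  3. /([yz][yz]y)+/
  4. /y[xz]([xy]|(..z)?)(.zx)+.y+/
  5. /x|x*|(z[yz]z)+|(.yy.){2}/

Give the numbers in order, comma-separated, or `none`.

1 → no match
2 → no match — must end with 'x'
3 → no match
4 → match
5 → no match

4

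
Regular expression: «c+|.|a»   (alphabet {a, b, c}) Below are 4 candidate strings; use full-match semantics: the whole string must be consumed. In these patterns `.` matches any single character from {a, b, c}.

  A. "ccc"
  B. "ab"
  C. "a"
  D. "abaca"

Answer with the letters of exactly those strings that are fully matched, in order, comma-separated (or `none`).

A → match
B → no match
C → match
D → no match

A, C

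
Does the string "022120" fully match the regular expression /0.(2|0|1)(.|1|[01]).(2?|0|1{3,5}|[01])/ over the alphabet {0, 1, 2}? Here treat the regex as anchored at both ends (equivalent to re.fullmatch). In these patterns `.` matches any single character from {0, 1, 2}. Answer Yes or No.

Yes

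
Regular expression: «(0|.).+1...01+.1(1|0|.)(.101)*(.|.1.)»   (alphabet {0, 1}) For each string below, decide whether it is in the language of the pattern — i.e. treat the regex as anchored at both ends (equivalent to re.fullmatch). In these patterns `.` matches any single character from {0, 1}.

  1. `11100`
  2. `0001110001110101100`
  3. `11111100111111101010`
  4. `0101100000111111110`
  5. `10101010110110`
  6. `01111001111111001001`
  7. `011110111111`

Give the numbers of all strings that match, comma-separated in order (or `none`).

3

1 → no match
2 → no match
3 → match
4 → no match
5 → no match
6 → no match
7 → no match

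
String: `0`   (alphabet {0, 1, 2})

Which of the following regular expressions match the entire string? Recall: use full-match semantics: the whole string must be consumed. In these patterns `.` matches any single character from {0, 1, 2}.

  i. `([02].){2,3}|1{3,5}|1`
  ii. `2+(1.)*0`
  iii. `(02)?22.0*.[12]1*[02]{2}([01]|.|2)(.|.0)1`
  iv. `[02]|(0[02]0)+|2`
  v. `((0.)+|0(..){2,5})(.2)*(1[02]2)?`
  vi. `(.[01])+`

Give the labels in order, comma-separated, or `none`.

iv

i → no match
ii → no match — must start with `2`
iii → no match — must end with `1`
iv → match
v → no match
vi → no match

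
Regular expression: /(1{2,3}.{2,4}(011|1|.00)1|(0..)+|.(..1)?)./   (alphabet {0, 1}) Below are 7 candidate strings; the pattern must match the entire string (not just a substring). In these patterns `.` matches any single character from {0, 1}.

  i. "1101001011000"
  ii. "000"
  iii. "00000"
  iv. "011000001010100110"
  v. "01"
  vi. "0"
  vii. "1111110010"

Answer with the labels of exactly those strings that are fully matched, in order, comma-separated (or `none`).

v, vii

i → no match
ii. "000" → no match
iii. "00000" → no match
iv → no match
v. "01" → match
vi. "0" → no match
vii. "1111110010" → match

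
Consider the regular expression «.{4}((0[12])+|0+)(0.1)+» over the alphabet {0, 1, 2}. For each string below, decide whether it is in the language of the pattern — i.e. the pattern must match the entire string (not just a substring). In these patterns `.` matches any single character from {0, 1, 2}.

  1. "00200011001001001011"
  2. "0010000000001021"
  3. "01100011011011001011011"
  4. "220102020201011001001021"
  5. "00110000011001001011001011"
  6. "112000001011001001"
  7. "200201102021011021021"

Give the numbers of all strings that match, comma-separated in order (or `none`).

1, 2, 3, 4, 5, 6

1 → match
2 → match
3 → match
4 → match
5 → match
6 → match
7 → no match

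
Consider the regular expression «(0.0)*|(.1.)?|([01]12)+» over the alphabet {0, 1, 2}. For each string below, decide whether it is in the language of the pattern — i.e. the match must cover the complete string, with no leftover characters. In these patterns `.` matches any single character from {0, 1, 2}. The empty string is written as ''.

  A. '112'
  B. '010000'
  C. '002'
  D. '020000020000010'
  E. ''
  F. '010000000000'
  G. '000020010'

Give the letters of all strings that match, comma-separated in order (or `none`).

A, B, D, E, F, G

A → match
B → match
C → no match
D → match
E → match
F → match
G → match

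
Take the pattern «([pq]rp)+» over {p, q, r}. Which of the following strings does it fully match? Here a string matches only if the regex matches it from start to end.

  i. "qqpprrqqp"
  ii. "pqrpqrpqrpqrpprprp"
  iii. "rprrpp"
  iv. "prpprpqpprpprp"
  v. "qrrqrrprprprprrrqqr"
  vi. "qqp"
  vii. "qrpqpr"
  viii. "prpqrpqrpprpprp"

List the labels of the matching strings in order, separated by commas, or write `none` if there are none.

viii

i → no match — must end with "rp"
ii → no match
iii → no match — must end with "rp"
iv → no match
v → no match — must end with "rp"
vi → no match — must end with "rp"
vii → no match — must end with "rp"
viii → match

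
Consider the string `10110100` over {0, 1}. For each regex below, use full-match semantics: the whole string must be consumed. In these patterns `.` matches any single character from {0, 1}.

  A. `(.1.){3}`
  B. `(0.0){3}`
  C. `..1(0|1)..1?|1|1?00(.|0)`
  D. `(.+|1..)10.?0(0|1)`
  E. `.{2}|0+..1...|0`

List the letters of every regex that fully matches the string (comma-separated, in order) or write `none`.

D

A → no match
B → no match — must start with `0`
C → no match
D → match
E → no match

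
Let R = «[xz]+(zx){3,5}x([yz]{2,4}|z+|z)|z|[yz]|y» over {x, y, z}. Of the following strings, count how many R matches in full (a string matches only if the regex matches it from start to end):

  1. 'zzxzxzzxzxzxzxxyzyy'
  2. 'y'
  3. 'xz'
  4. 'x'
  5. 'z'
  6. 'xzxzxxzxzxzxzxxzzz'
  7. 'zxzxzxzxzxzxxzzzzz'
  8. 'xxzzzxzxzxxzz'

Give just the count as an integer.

6

1 → match
2. 'y' → match
3. 'xz' → no match
4. 'x' → no match
5. 'z' → match
6 → match
7 → match
8 → match
Total matched: 6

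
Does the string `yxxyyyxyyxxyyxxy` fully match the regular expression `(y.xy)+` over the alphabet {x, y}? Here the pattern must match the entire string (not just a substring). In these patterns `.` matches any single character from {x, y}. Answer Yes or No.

Yes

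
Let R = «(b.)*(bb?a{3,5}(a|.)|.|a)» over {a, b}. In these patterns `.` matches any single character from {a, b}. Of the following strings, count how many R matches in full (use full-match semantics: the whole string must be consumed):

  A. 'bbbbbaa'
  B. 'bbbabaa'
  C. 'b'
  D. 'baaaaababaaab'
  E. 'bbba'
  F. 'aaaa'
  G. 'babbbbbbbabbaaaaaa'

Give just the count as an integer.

A → match
B → match
C → match
D → no match
E → no match
F → no match
G → match
Total matched: 4

4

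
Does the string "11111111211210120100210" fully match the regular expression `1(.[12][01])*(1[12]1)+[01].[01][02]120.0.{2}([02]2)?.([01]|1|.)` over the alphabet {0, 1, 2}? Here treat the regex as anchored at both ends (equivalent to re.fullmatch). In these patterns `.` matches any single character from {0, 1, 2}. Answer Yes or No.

Yes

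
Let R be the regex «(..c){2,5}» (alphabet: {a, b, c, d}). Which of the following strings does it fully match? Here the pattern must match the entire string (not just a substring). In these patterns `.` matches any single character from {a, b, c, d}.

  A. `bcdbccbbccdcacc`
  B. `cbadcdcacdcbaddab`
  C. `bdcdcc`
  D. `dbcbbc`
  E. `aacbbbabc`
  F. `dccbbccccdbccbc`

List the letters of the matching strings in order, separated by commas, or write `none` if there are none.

A → no match
B → no match — must end with `c`
C → match
D → match
E → no match
F → match

C, D, F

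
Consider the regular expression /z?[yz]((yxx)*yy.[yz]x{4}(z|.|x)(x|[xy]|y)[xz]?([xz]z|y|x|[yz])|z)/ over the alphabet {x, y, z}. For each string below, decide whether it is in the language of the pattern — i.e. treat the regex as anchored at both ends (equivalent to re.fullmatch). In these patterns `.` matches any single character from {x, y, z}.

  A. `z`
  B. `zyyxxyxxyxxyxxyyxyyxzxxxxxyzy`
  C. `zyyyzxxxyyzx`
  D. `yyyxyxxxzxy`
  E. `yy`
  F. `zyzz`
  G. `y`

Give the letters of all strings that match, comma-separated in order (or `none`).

none

A → no match
B → no match
C → no match
D → no match
E → no match
F → no match
G → no match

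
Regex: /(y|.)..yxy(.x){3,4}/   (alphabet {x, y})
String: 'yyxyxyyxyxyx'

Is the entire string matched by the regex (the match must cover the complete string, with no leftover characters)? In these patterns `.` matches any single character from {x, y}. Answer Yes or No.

Yes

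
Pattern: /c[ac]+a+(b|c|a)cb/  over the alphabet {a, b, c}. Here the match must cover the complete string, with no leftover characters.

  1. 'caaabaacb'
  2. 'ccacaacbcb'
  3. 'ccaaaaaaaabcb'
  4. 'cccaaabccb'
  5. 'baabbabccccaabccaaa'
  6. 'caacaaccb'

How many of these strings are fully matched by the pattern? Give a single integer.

1 → no match
2 → no match
3 → match
4 → no match
5 → no match — must start with 'c'
6 → match
Total matched: 2

2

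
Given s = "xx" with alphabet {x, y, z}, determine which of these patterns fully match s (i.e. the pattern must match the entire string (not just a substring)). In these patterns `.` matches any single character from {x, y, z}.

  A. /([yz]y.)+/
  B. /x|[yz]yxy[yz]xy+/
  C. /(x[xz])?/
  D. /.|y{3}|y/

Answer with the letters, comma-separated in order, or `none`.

C

A → no match
B → no match
C → match
D → no match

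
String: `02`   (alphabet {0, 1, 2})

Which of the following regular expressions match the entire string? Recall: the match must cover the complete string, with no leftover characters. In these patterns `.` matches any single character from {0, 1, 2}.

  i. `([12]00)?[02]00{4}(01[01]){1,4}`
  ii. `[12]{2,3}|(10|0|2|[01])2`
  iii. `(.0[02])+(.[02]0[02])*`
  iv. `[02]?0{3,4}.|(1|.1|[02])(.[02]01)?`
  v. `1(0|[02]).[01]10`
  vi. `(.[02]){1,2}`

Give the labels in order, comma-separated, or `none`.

ii, vi

i → no match
ii → match
iii → no match
iv → no match
v → no match — must start with `1`
vi → match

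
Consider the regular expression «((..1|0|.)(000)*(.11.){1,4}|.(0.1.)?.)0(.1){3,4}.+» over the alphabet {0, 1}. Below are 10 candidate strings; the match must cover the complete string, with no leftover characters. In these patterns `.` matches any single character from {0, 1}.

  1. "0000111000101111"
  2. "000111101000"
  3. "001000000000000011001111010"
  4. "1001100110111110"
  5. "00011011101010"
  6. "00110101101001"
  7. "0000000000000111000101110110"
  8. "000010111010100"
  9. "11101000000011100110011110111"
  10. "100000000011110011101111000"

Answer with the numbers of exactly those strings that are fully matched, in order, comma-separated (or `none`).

1 → match
2 → match
3 → match
4 → match
5 → match
6 → no match
7 → match
8 → match
9 → no match
10 → match

1, 2, 3, 4, 5, 7, 8, 10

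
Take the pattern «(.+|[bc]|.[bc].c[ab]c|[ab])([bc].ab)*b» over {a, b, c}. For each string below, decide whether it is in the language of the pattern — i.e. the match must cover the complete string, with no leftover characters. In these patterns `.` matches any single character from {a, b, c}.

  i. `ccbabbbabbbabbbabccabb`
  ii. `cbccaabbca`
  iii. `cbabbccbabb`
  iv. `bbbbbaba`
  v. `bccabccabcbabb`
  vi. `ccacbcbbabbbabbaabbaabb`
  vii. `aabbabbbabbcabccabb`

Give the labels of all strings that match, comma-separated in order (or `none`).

i, iii, v, vi, vii

i → match
ii → no match — must end with `b`
iii → match
iv → no match — must end with `b`
v → match
vi → match
vii → match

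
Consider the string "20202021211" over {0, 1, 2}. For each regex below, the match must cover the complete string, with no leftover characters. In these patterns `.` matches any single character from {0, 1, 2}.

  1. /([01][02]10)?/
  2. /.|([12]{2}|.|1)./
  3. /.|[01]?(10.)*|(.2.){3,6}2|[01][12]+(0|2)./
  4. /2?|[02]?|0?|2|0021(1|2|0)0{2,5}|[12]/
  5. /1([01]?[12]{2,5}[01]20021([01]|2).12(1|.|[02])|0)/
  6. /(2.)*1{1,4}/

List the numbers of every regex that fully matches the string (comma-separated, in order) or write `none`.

6

1 → no match
2 → no match
3 → no match
4 → no match
5 → no match — must start with "1"
6 → match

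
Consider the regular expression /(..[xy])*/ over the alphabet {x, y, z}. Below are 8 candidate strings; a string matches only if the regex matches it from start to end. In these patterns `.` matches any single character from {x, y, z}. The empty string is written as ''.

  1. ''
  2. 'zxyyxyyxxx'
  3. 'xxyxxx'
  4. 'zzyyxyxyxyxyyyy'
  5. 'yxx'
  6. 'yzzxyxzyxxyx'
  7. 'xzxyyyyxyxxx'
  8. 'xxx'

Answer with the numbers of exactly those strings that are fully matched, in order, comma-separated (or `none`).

1, 3, 4, 5, 7, 8

1 → match
2 → no match
3 → match
4 → match
5 → match
6 → no match
7 → match
8 → match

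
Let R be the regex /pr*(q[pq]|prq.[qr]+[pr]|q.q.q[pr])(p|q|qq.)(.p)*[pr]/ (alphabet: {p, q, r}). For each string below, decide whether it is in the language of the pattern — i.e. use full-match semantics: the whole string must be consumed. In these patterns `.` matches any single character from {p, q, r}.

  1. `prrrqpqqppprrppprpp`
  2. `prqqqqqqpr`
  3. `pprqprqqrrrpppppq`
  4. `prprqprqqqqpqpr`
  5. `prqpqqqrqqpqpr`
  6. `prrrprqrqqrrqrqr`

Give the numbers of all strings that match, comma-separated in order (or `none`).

2, 5, 6

1 → no match
2 → match
3 → no match
4 → no match
5 → match
6 → match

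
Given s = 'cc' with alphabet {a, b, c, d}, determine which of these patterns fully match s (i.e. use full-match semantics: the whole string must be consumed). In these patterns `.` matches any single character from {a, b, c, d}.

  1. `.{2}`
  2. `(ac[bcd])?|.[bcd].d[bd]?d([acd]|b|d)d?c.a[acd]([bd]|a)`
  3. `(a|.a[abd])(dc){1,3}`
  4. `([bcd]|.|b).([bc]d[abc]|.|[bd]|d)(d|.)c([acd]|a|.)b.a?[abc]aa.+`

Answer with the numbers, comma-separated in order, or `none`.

1 → match
2 → no match
3 → no match — must end with 'dc'
4 → no match

1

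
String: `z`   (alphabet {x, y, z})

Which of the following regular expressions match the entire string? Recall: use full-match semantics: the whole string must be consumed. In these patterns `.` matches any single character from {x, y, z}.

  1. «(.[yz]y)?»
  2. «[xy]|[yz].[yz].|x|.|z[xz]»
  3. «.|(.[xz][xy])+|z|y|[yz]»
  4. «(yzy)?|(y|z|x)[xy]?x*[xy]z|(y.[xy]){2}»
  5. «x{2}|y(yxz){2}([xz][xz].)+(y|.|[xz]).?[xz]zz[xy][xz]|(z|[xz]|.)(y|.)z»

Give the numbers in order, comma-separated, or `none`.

2, 3

1 → no match
2 → match
3 → match
4 → no match
5 → no match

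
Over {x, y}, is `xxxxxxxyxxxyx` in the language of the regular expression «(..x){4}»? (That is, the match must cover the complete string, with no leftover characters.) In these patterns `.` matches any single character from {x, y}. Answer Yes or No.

No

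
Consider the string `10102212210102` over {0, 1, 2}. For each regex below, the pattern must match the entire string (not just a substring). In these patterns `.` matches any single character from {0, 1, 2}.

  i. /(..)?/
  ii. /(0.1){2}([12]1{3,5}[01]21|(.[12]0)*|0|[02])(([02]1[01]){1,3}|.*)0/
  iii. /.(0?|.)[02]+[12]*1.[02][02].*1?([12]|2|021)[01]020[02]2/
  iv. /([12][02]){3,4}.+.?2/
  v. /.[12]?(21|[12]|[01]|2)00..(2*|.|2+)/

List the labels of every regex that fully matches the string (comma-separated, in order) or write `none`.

iv

i → no match
ii → no match — must start with `0`
iii → no match
iv → match
v → no match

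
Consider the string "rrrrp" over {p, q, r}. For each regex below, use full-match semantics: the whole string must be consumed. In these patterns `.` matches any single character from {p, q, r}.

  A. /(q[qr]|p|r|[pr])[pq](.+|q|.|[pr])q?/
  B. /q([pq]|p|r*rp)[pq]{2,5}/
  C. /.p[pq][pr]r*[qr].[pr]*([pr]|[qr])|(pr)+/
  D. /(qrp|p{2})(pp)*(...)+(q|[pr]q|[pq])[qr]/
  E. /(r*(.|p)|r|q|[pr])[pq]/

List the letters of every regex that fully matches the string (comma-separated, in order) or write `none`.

E

A → no match
B → no match — must start with "q"
C → no match
D → no match
E → match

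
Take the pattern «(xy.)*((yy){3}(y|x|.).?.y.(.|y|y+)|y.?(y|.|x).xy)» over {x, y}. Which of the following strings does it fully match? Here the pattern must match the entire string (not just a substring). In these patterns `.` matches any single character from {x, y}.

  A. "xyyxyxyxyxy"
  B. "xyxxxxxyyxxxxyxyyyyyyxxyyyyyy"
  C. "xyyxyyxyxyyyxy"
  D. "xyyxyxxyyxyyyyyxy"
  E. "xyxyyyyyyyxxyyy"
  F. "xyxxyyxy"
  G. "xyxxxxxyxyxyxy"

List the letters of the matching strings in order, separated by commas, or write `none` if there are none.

A, C, D, E

A. "xyyxyxyxyxy" → match
B → no match
C → match
D → match
E → match
F. "xyxxyyxy" → no match
G → no match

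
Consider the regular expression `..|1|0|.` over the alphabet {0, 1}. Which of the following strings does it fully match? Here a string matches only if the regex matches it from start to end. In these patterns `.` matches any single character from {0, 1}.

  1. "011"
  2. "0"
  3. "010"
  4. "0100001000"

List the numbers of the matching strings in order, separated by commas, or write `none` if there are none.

2

1. "011" → no match
2. "0" → match
3. "010" → no match
4. "0100001000" → no match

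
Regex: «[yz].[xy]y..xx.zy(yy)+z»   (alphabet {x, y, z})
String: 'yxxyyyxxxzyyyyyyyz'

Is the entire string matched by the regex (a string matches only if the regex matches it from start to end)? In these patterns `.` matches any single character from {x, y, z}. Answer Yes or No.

Yes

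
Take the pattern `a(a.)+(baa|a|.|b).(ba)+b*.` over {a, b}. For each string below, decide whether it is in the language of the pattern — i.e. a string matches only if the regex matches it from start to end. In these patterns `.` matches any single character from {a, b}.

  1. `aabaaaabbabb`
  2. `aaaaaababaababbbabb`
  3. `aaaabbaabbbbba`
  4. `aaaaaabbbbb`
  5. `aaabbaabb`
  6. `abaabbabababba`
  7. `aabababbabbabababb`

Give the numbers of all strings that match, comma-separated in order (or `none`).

1. `aabaaaabbabb` → no match
2 → no match
3 → no match
4. `aaaaaabbbbb` → no match
5. `aaabbaabb` → no match
6 → no match — must start with `aa`
7 → no match

none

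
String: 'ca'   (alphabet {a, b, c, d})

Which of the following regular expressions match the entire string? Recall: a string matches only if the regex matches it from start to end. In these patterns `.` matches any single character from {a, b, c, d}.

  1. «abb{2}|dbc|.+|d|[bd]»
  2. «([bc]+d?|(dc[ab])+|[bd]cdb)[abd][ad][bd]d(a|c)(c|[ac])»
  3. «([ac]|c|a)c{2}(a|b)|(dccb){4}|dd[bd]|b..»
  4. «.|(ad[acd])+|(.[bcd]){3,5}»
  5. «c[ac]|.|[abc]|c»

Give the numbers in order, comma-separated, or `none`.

1, 5

1 → match
2 → no match
3 → no match
4 → no match
5 → match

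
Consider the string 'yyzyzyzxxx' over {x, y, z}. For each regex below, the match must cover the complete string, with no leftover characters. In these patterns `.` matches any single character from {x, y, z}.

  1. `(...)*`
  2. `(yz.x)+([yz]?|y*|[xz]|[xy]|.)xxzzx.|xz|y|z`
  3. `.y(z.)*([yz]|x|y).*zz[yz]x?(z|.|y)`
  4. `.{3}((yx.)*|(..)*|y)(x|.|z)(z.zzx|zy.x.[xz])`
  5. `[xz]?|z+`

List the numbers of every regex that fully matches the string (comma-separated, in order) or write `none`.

1 → no match
2 → no match
3 → no match
4 → match
5 → no match

4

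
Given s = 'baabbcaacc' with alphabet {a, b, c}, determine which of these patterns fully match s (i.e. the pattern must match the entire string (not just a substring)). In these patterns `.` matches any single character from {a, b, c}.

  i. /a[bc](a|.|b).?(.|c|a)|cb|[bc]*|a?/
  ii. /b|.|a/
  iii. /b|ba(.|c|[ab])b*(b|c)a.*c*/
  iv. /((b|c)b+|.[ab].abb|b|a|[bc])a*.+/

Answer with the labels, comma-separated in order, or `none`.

i → no match
ii → no match
iii → match
iv → match

iii, iv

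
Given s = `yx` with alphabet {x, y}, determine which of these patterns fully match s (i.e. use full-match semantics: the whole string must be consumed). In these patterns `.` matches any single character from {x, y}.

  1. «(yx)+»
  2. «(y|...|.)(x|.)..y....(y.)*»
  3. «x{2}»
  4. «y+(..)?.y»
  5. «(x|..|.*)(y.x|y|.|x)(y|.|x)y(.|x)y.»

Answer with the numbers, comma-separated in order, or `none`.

1 → match
2 → no match
3 → no match — must start with `x`
4 → no match — must end with `y`
5 → no match

1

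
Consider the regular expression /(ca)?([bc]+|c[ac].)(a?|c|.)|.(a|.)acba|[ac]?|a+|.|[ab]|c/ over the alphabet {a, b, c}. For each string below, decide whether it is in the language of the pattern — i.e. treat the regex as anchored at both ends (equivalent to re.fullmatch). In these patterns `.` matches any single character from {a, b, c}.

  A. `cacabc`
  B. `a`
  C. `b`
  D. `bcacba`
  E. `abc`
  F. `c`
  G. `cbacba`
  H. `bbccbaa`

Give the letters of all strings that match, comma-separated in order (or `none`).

A → match
B → match
C → match
D → match
E → no match
F → match
G → match
H → no match

A, B, C, D, F, G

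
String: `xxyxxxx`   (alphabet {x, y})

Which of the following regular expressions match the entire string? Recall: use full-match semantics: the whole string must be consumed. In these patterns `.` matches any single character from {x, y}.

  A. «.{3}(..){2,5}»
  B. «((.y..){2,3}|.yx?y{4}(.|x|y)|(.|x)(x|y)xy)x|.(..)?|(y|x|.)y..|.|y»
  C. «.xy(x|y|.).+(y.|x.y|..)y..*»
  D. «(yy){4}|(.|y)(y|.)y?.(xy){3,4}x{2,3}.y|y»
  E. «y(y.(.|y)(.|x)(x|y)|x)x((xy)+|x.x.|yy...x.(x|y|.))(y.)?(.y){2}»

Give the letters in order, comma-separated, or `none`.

A → match
B → no match
C → no match
D → no match
E → no match — must start with `y`

A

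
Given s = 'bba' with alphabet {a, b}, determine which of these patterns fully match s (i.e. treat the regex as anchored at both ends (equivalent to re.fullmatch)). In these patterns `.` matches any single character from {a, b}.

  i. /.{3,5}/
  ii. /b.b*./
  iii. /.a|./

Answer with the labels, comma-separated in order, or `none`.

i → match
ii → match
iii → no match

i, ii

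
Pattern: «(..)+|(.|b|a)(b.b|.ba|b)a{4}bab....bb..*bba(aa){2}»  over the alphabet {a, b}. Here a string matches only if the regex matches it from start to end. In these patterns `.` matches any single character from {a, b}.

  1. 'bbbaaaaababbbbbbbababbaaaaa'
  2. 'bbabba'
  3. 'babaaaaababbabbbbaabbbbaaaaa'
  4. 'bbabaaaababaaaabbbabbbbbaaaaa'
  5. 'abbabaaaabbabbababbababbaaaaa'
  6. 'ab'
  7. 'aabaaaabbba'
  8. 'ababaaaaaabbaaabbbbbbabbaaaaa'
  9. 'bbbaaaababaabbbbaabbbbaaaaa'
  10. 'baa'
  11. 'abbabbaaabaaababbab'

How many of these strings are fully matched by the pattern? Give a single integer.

1 → match
2. 'bbabba' → match
3 → match
4 → match
5 → no match
6. 'ab' → match
7. 'aabaaaabbba' → no match
8 → no match
9 → no match
10. 'baa' → no match
11 → no match
Total matched: 5

5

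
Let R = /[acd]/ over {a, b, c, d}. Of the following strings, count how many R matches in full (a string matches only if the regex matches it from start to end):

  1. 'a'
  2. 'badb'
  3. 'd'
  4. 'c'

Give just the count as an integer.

3

1 → match
2 → no match
3 → match
4 → match
Total matched: 3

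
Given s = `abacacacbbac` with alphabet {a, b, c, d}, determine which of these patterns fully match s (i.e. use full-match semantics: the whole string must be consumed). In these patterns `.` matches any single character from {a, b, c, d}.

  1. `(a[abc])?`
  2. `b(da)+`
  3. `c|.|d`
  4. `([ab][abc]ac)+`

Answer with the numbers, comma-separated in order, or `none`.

4

1 → no match
2 → no match — must start with `bda`
3 → no match
4 → match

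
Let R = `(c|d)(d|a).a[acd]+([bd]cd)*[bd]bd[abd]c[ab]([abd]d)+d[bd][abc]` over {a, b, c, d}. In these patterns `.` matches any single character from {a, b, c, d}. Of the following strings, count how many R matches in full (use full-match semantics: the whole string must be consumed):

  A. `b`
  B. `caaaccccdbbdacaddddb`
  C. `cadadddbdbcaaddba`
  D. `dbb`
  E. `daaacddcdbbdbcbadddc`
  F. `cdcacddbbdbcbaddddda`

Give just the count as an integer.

A → no match
B → match
C → match
D → no match
E → match
F → match
Total matched: 4

4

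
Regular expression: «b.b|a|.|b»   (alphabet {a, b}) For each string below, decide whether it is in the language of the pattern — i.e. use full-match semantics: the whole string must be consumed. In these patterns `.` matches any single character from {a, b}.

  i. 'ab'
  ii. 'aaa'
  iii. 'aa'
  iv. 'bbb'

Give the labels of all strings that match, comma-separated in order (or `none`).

iv

i → no match
ii → no match
iii → no match
iv → match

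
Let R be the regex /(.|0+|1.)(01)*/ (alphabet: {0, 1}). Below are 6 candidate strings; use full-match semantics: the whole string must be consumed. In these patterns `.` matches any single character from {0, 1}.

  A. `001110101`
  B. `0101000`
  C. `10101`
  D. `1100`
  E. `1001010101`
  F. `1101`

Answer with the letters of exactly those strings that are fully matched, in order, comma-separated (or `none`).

A → no match
B → no match
C → match
D → no match
E → match
F → match

C, E, F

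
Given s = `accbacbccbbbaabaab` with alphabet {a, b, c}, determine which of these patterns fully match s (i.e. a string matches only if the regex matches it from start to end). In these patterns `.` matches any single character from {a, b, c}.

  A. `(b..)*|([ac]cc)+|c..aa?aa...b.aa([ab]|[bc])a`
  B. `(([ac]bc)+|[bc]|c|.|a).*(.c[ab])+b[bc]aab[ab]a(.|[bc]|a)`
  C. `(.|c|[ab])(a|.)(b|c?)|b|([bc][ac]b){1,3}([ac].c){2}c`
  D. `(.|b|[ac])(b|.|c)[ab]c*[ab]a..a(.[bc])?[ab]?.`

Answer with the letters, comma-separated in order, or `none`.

A → no match
B → match
C → no match
D → no match

B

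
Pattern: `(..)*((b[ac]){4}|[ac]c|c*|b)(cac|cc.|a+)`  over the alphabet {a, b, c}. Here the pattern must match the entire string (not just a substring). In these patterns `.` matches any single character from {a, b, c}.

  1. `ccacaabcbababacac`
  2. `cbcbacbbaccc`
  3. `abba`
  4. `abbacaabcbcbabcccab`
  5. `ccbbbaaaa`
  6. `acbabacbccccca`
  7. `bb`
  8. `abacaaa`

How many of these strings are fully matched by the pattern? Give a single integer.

1 → match
2 → no match
3 → match
4 → no match
5 → match
6 → match
7 → no match
8 → match
Total matched: 5

5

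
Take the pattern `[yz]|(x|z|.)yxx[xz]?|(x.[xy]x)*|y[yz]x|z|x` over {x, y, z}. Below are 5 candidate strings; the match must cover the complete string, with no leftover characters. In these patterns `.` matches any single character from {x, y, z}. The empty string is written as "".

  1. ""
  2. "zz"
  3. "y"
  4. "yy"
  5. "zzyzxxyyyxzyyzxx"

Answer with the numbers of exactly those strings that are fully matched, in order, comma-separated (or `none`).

1, 3

1 → match
2 → no match
3 → match
4 → no match
5 → no match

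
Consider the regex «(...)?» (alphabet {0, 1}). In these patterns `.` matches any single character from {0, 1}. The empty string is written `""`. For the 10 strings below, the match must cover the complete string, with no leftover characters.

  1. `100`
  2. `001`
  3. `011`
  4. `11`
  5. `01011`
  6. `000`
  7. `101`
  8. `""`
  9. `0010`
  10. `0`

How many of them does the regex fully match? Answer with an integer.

1 → match
2 → match
3 → match
4 → no match
5 → no match
6 → match
7 → match
8 → match
9 → no match
10 → no match
Total matched: 6

6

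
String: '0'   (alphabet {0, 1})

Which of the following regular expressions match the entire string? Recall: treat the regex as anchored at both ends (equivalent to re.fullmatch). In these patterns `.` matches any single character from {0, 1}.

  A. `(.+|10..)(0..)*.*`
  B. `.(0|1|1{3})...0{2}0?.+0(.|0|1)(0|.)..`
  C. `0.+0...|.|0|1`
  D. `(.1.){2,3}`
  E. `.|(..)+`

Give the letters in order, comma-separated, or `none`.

A, C, E

A → match
B → no match
C → match
D → no match
E → match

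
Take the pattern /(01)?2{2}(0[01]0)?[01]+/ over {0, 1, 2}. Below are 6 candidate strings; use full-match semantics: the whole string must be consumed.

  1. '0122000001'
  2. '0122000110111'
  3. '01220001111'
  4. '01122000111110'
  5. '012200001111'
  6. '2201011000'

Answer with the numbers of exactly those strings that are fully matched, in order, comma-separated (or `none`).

1. '0122000001' → match
2 → match
3. '01220001111' → match
4 → no match
5. '012200001111' → match
6. '2201011000' → match

1, 2, 3, 5, 6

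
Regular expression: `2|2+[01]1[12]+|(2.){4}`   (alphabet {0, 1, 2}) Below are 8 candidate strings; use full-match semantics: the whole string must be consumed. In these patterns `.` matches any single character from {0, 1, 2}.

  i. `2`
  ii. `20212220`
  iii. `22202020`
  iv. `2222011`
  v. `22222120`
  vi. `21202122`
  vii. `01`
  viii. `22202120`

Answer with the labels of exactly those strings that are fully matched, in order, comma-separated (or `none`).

i → match
ii → match
iii → match
iv → match
v → match
vi → match
vii → no match — must start with `2`
viii → match

i, ii, iii, iv, v, vi, viii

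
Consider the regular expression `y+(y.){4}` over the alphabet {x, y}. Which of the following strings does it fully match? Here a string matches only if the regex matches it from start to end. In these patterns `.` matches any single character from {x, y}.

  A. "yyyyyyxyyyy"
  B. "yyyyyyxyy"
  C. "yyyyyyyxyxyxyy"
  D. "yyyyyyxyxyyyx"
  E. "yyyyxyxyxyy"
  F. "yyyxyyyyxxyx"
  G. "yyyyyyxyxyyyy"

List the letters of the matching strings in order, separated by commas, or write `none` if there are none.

A, B, C, D, E, G

A → match
B → match
C → match
D → match
E → match
F → no match
G → match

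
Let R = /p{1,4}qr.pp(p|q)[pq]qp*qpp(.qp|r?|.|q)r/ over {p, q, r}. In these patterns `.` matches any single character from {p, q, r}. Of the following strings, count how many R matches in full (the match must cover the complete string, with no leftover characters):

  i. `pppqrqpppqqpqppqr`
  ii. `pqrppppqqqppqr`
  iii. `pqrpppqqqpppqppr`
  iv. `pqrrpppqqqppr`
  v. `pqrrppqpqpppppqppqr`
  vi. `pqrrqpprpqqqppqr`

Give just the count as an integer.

i → match
ii → match
iii → match
iv → match
v → match
vi → no match
Total matched: 5

5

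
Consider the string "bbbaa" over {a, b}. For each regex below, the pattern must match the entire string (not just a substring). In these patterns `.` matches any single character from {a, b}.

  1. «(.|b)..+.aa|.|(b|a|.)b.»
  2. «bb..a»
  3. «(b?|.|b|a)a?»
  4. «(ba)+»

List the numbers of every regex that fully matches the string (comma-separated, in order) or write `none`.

1 → no match
2 → match
3 → no match
4 → no match — must start with "ba"

2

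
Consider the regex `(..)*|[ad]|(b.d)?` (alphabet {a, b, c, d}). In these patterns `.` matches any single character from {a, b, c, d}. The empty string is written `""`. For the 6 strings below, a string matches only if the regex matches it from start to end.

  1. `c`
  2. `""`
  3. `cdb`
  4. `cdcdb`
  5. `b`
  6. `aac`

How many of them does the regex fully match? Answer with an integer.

1

1 → no match
2 → match
3 → no match
4 → no match
5 → no match
6 → no match
Total matched: 1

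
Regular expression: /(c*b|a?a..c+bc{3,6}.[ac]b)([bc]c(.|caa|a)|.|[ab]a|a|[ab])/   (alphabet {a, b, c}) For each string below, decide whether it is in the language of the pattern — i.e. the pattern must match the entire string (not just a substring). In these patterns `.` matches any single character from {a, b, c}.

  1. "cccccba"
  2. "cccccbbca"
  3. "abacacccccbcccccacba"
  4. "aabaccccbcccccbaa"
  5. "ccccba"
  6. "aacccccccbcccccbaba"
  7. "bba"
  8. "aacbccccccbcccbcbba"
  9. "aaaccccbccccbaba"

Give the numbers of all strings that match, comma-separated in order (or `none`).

1, 2, 4, 5, 6, 7, 8, 9

1 → match
2 → match
3 → no match
4 → match
5 → match
6 → match
7 → match
8 → match
9 → match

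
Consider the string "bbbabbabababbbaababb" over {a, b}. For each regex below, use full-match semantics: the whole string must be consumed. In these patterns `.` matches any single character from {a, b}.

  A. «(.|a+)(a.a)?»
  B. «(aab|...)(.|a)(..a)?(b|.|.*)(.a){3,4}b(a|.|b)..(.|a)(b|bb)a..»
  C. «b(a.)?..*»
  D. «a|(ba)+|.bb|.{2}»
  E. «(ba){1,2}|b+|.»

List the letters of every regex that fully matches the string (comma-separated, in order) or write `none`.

A → no match
B → match
C → match
D → no match
E → no match

B, C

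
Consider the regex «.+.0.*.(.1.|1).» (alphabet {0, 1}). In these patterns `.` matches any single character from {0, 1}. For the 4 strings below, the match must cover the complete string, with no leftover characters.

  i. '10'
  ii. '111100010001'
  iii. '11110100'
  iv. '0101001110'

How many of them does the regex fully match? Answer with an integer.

i. '10' → no match
ii. '111100010001' → no match
iii. '11110100' → no match
iv. '0101001110' → match
Total matched: 1

1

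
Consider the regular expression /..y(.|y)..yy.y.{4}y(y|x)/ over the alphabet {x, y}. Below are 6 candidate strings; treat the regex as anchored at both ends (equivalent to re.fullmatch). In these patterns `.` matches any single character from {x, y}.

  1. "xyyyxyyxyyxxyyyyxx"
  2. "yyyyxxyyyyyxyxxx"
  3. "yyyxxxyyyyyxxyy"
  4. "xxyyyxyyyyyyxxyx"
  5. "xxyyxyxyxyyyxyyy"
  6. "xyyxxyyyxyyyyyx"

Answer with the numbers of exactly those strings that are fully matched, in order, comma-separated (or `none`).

4

1 → no match
2 → no match
3 → no match
4 → match
5 → no match
6 → no match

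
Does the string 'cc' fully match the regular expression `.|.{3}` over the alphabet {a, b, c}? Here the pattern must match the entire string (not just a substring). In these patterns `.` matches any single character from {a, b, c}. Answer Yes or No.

No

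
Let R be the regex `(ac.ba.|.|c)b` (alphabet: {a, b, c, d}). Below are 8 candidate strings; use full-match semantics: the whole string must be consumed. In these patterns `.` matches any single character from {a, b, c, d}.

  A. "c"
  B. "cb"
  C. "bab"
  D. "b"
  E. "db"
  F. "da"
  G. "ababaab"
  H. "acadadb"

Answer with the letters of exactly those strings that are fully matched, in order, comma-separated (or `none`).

B, E

A → no match — must end with "b"
B → match
C → no match
D → no match
E → match
F → no match — must end with "b"
G → no match
H → no match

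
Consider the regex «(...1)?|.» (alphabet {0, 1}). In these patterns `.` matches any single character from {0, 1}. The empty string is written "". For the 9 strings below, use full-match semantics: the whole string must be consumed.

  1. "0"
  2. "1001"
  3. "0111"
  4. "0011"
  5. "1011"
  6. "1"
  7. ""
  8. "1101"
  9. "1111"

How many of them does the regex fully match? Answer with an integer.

9

1 → match
2 → match
3 → match
4 → match
5 → match
6 → match
7 → match
8 → match
9 → match
Total matched: 9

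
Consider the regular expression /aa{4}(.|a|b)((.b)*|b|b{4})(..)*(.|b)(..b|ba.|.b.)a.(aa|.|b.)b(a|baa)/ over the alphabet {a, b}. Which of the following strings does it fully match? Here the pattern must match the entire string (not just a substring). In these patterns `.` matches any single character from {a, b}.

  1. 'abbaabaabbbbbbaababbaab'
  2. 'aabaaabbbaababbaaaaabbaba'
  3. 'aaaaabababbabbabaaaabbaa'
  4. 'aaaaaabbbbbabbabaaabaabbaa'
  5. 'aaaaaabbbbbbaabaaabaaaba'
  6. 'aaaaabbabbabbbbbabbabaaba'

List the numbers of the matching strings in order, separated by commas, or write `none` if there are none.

1 → no match — must start with 'aa'
2 → no match
3 → match
4 → match
5 → match
6 → match

3, 4, 5, 6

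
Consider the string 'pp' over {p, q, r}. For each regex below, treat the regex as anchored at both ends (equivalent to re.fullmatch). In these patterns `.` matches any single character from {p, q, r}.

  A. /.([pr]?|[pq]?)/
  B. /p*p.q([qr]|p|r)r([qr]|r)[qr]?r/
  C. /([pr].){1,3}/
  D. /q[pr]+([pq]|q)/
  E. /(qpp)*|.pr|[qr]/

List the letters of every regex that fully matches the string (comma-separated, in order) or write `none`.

A, C

A → match
B → no match — must end with 'r'
C → match
D → no match — must start with 'q'
E → no match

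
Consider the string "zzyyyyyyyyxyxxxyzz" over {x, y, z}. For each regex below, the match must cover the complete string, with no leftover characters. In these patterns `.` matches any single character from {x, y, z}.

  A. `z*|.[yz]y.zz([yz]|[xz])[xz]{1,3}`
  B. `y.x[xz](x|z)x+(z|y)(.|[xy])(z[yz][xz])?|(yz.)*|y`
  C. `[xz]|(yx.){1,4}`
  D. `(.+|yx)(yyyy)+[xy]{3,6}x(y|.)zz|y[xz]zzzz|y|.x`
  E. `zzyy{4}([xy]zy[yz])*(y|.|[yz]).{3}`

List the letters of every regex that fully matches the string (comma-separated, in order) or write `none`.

A → no match
B → no match
C → no match
D → match
E → no match

D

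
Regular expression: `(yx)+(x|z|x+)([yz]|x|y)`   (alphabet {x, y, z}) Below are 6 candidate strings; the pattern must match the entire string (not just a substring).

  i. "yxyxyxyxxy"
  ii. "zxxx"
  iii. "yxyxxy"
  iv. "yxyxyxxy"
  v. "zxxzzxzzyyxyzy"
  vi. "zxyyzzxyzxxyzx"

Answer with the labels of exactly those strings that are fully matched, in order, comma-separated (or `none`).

i, iii, iv

i. "yxyxyxyxxy" → match
ii. "zxxx" → no match — must start with "yx"
iii. "yxyxxy" → match
iv. "yxyxyxxy" → match
v → no match — must start with "yx"
vi → no match — must start with "yx"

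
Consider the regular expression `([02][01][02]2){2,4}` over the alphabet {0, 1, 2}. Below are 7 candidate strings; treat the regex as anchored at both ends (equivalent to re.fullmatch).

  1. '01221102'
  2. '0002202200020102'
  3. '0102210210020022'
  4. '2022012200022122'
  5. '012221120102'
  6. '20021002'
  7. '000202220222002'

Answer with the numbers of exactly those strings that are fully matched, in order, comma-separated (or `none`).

2, 4

1. '01221102' → no match
2 → match
3 → no match
4 → match
5. '012221120102' → no match
6. '20021002' → no match
7 → no match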